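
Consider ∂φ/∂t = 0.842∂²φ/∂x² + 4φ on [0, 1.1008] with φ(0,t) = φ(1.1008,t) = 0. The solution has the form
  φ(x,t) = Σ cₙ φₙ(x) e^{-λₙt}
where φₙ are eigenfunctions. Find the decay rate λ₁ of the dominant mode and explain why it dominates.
Eigenvalues: λₙ = 0.842n²π²/1.1008² - 4.
First three modes:
  n=1: λ₁ = 0.842π²/1.1008² - 4 ≈ 2.858
  n=2: λ₂ = 3.368π²/1.1008² - 4 ≈ 23.432
  n=3: λ₃ = 7.578π²/1.1008² - 4 ≈ 57.722
Since 0.842π²/1.1008² ≈ 6.858 > 4, all λₙ > 0.
The n=1 mode decays slowest → dominates as t → ∞.
Asymptotic: φ ~ c₁ sin(πx/1.1008) e^{-λ₁t} with decay rate λ₁ ≈ 2.858.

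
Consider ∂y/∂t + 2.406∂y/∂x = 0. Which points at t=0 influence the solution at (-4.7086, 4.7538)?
A single point: x = -16.1462428. The characteristic through (-4.7086, 4.7538) is x - 2.406t = const, so x = -4.7086 - 2.406·4.7538 = -16.1462428.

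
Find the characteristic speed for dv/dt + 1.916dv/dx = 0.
Speed = 1.916. Information travels along x - 1.916t = const (rightward).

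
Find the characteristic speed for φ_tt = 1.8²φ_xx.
Speed = 1.8. Information travels along characteristics x = x₀ ± 1.8t.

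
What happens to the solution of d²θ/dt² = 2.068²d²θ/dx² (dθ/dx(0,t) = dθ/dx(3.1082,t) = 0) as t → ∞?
θ oscillates about a mean that drifts linearly in t (generically unbounded; no decay). There is no damping, so the nonconstant modes persist as standing waves (energy conserved, no decay). But with Neumann conditions at both ends the constant mode has eigenvalue 0: the spatial mean M(t) of θ satisfies M'' = 0, so M(t) = M(0) + M'(0)·t. Unless the initial velocity has zero mean (∫θ_t(x,0)dx = 0), the solution grows linearly in t (unbounded, though not exponentially); if it does have zero mean, the solution stays bounded and simply oscillates.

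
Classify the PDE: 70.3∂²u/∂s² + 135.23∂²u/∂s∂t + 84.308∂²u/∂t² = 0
A = 70.3, B = 135.23, C = 84.308. Discriminant B² - 4AC = -5420.2567. Since -5420.2567 < 0, elliptic.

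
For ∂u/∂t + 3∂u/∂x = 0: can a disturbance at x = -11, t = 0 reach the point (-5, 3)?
No. Only data at x = -14 affects (-5, 3). Advection has one-way propagation along characteristics.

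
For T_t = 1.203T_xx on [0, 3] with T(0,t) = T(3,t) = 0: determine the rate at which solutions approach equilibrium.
Eigenvalues: λₙ = 1.203n²π²/3².
First three modes:
  n=1: λ₁ = 1.203π²/3² ≈ 1.319
  n=2: λ₂ = 4.812π²/3² ≈ 5.277 (4× faster decay)
  n=3: λ₃ = 10.827π²/3² ≈ 11.873 (9× faster decay)
As t → ∞, higher modes decay exponentially faster. The n=1 mode dominates: T ~ c₁ sin(πx/3) e^{-λ₁t}.
Decay rate: λ₁ = 1.203π²/3² ≈ 1.319.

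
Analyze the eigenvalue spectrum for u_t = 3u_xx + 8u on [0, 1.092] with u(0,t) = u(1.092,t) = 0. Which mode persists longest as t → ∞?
Eigenvalues: λₙ = 3n²π²/1.092² - 8.
First three modes:
  n=1: λ₁ = 3π²/1.092² - 8 ≈ 16.83
  n=2: λ₂ = 12π²/1.092² - 8 ≈ 91.32
  n=3: λ₃ = 27π²/1.092² - 8 ≈ 215.469
Since 3π²/1.092² ≈ 24.83 > 8, all λₙ > 0.
The n=1 mode decays slowest → dominates as t → ∞.
Asymptotic: u ~ c₁ sin(πx/1.092) e^{-λ₁t} with decay rate λ₁ ≈ 16.83.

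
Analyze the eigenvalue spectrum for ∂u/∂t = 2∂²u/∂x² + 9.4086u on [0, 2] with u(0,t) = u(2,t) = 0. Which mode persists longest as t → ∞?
Eigenvalues: λₙ = 2n²π²/2² - 9.4086.
First three modes:
  n=1: λ₁ = 2π²/2² - 9.4086 ≈ -4.474
  n=2: λ₂ = 8π²/2² - 9.4086 ≈ 10.331
  n=3: λ₃ = 18π²/2² - 9.4086 ≈ 35.005
Since 2π²/2² ≈ 4.935 < 9.4086, λ₁ < 0.
The n=1 mode grows fastest (−λₙ is largest for n=1) → dominates.
Asymptotic: u ~ c₁ sin(πx/2) e^{4.474t} (exponential growth at rate −λ₁ ≈ 4.474).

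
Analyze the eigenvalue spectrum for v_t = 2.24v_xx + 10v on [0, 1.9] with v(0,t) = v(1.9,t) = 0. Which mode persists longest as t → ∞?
Eigenvalues: λₙ = 2.24n²π²/1.9² - 10.
First three modes:
  n=1: λ₁ = 2.24π²/1.9² - 10 ≈ -3.876
  n=2: λ₂ = 8.96π²/1.9² - 10 ≈ 14.496
  n=3: λ₃ = 20.16π²/1.9² - 10 ≈ 45.117
Since 2.24π²/1.9² ≈ 6.124 < 10, λ₁ < 0.
The n=1 mode grows fastest (−λₙ is largest for n=1) → dominates.
Asymptotic: v ~ c₁ sin(πx/1.9) e^{3.876t} (exponential growth at rate −λ₁ ≈ 3.876).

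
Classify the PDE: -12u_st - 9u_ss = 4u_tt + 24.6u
Rewriting in standard form: -9u_ss - 12u_st - 4u_tt - 24.6u = 0. A = -9, B = -12, C = -4. Discriminant B² - 4AC = 0. Since 0 = 0, parabolic.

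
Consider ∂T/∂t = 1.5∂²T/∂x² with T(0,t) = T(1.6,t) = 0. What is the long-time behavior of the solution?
As t → ∞, T → 0. Heat diffuses out through both boundaries.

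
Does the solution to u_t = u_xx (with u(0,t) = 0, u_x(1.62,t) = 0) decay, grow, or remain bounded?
u → 0. Heat escapes through the Dirichlet boundary.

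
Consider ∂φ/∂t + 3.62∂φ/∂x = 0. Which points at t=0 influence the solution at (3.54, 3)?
A single point: x = -7.32. The characteristic through (3.54, 3) is x - 3.62t = const, so x = 3.54 - 3.62·3 = -7.32.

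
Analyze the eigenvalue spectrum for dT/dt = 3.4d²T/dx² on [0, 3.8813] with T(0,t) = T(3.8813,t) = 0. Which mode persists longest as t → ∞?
Eigenvalues: λₙ = 3.4n²π²/3.8813².
First three modes:
  n=1: λ₁ = 3.4π²/3.8813² ≈ 2.228
  n=2: λ₂ = 13.6π²/3.8813² ≈ 8.91 (4× faster decay)
  n=3: λ₃ = 30.6π²/3.8813² ≈ 20.048 (9× faster decay)
As t → ∞, higher modes decay exponentially faster. The n=1 mode dominates: T ~ c₁ sin(πx/3.8813) e^{-λ₁t}.
Decay rate: λ₁ = 3.4π²/3.8813² ≈ 2.228.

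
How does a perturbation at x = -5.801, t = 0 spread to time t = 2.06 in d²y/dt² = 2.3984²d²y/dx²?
Domain of influence: [-10.741704, -0.860296]. Data at x = -5.801 spreads outward at speed 2.3984.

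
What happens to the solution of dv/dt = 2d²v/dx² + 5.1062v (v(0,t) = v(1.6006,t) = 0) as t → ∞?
v → 0. Diffusion dominates reaction (r=5.1062 < κπ²/L²≈7.7); solution decays.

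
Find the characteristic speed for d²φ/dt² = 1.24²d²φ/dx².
Speed = 1.24. Information travels along characteristics x = x₀ ± 1.24t.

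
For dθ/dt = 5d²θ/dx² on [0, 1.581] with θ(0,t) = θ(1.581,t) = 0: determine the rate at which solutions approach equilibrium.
Eigenvalues: λₙ = 5n²π²/1.581².
First three modes:
  n=1: λ₁ = 5π²/1.581² ≈ 19.743
  n=2: λ₂ = 20π²/1.581² ≈ 78.971 (4× faster decay)
  n=3: λ₃ = 45π²/1.581² ≈ 177.684 (9× faster decay)
As t → ∞, higher modes decay exponentially faster. The n=1 mode dominates: θ ~ c₁ sin(πx/1.581) e^{-λ₁t}.
Decay rate: λ₁ = 5π²/1.581² ≈ 19.743.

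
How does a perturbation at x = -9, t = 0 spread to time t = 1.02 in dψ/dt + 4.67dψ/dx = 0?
At x = -4.2366. The characteristic carries data from (-9, 0) to (-4.2366, 1.02).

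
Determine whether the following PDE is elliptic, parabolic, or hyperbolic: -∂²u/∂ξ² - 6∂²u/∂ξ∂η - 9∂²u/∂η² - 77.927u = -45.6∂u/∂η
Rewriting in standard form: -∂²u/∂ξ² - 6∂²u/∂ξ∂η - 9∂²u/∂η² + 45.6∂u/∂η - 77.927u = 0. Coefficients: A = -1, B = -6, C = -9. B² - 4AC = 0, which is zero, so the equation is parabolic.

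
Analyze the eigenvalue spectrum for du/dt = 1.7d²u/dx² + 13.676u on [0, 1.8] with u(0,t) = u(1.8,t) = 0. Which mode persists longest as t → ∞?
Eigenvalues: λₙ = 1.7n²π²/1.8² - 13.676.
First three modes:
  n=1: λ₁ = 1.7π²/1.8² - 13.676 ≈ -8.498
  n=2: λ₂ = 6.8π²/1.8² - 13.676 ≈ 7.038
  n=3: λ₃ = 15.3π²/1.8² - 13.676 ≈ 32.93
Since 1.7π²/1.8² ≈ 5.178 < 13.676, λ₁ < 0.
The n=1 mode grows fastest (−λₙ is largest for n=1) → dominates.
Asymptotic: u ~ c₁ sin(πx/1.8) e^{8.498t} (exponential growth at rate −λ₁ ≈ 8.498).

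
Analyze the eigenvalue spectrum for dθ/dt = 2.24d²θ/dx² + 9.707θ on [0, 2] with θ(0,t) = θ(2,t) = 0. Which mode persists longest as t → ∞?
Eigenvalues: λₙ = 2.24n²π²/2² - 9.707.
First three modes:
  n=1: λ₁ = 2.24π²/2² - 9.707 ≈ -4.18
  n=2: λ₂ = 8.96π²/2² - 9.707 ≈ 12.401
  n=3: λ₃ = 20.16π²/2² - 9.707 ≈ 40.036
Since 2.24π²/2² ≈ 5.527 < 9.707, λ₁ < 0.
The n=1 mode grows fastest (−λₙ is largest for n=1) → dominates.
Asymptotic: θ ~ c₁ sin(πx/2) e^{4.18t} (exponential growth at rate −λ₁ ≈ 4.18).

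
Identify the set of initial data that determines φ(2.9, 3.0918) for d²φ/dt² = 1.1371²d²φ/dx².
Domain of dependence: [-0.61568578, 6.41568578]. Signals travel at speed 1.1371, so data within |x - 2.9| ≤ 1.1371·3.0918 = 3.51568578 can reach the point.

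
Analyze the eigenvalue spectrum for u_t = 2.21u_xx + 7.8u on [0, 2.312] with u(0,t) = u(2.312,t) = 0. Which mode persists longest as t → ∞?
Eigenvalues: λₙ = 2.21n²π²/2.312² - 7.8.
First three modes:
  n=1: λ₁ = 2.21π²/2.312² - 7.8 ≈ -3.719
  n=2: λ₂ = 8.84π²/2.312² - 7.8 ≈ 8.522
  n=3: λ₃ = 19.89π²/2.312² - 7.8 ≈ 28.925
Since 2.21π²/2.312² ≈ 4.081 < 7.8, λ₁ < 0.
The n=1 mode grows fastest (−λₙ is largest for n=1) → dominates.
Asymptotic: u ~ c₁ sin(πx/2.312) e^{3.719t} (exponential growth at rate −λ₁ ≈ 3.719).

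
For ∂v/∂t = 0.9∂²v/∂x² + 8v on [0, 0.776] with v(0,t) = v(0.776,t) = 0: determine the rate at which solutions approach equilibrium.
Eigenvalues: λₙ = 0.9n²π²/0.776² - 8.
First three modes:
  n=1: λ₁ = 0.9π²/0.776² - 8 ≈ 6.751
  n=2: λ₂ = 3.6π²/0.776² - 8 ≈ 51.004
  n=3: λ₃ = 8.1π²/0.776² - 8 ≈ 124.758
Since 0.9π²/0.776² ≈ 14.751 > 8, all λₙ > 0.
The n=1 mode decays slowest → dominates as t → ∞.
Asymptotic: v ~ c₁ sin(πx/0.776) e^{-λ₁t} with decay rate λ₁ ≈ 6.751.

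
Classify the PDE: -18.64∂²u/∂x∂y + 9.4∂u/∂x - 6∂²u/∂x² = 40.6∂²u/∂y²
Rewriting in standard form: -6∂²u/∂x² - 18.64∂²u/∂x∂y - 40.6∂²u/∂y² + 9.4∂u/∂x = 0. A = -6, B = -18.64, C = -40.6. Discriminant B² - 4AC = -626.9504. Since -626.9504 < 0, elliptic.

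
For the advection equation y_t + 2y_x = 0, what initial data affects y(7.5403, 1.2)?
A single point: x = 5.1403. The characteristic through (7.5403, 1.2) is x - 2t = const, so x = 7.5403 - 2·1.2 = 5.1403.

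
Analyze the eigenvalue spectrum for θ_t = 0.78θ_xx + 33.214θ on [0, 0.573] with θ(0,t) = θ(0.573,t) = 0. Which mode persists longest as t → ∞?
Eigenvalues: λₙ = 0.78n²π²/0.573² - 33.214.
First three modes:
  n=1: λ₁ = 0.78π²/0.573² - 33.214 ≈ -9.767
  n=2: λ₂ = 3.12π²/0.573² - 33.214 ≈ 60.574
  n=3: λ₃ = 7.02π²/0.573² - 33.214 ≈ 177.808
Since 0.78π²/0.573² ≈ 23.447 < 33.214, λ₁ < 0.
The n=1 mode grows fastest (−λₙ is largest for n=1) → dominates.
Asymptotic: θ ~ c₁ sin(πx/0.573) e^{9.767t} (exponential growth at rate −λ₁ ≈ 9.767).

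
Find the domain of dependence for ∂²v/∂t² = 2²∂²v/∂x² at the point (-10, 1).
Domain of dependence: [-12, -8]. Signals travel at speed 2, so data within |x - -10| ≤ 2·1 = 2 can reach the point.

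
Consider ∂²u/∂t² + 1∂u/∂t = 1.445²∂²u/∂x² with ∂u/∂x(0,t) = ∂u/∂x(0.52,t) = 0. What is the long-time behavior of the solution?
As t → ∞, u → constant (steady state). Damping (γ=1) dissipates the nonconstant modes; with Neumann BCs the spatial average obeys M''+γM'=0 and tends to a finite limit.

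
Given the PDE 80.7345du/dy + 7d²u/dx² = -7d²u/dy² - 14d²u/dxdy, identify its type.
Rewriting in standard form: 7d²u/dx² + 14d²u/dxdy + 7d²u/dy² + 80.7345du/dy = 0. The second-order coefficients are A = 7, B = 14, C = 7. Since B² - 4AC = 0 = 0, this is a parabolic PDE.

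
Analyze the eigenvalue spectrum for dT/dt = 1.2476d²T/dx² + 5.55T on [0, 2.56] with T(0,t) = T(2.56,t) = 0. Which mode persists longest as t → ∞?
Eigenvalues: λₙ = 1.2476n²π²/2.56² - 5.55.
First three modes:
  n=1: λ₁ = 1.2476π²/2.56² - 5.55 ≈ -3.671
  n=2: λ₂ = 4.9904π²/2.56² - 5.55 ≈ 1.965
  n=3: λ₃ = 11.2284π²/2.56² - 5.55 ≈ 11.36
Since 1.2476π²/2.56² ≈ 1.879 < 5.55, λ₁ < 0.
The n=1 mode grows fastest (−λₙ is largest for n=1) → dominates.
Asymptotic: T ~ c₁ sin(πx/2.56) e^{3.671t} (exponential growth at rate −λ₁ ≈ 3.671).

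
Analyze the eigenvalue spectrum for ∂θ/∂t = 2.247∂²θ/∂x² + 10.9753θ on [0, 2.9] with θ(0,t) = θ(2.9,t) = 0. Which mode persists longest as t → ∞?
Eigenvalues: λₙ = 2.247n²π²/2.9² - 10.9753.
First three modes:
  n=1: λ₁ = 2.247π²/2.9² - 10.9753 ≈ -8.338
  n=2: λ₂ = 8.988π²/2.9² - 10.9753 ≈ -0.427
  n=3: λ₃ = 20.223π²/2.9² - 10.9753 ≈ 12.758
Since 2.247π²/2.9² ≈ 2.637 < 10.9753, λ₁ < 0.
The n=1 mode grows fastest (−λₙ is largest for n=1) → dominates.
Asymptotic: θ ~ c₁ sin(πx/2.9) e^{8.338t} (exponential growth at rate −λ₁ ≈ 8.338).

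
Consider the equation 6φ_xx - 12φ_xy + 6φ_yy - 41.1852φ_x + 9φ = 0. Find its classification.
Parabolic. (A = 6, B = -12, C = 6 gives B² - 4AC = 0.)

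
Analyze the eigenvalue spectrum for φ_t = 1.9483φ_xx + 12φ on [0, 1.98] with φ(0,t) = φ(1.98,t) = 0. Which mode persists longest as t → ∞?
Eigenvalues: λₙ = 1.9483n²π²/1.98² - 12.
First three modes:
  n=1: λ₁ = 1.9483π²/1.98² - 12 ≈ -7.095
  n=2: λ₂ = 7.7932π²/1.98² - 12 ≈ 7.619
  n=3: λ₃ = 17.5347π²/1.98² - 12 ≈ 32.144
Since 1.9483π²/1.98² ≈ 4.905 < 12, λ₁ < 0.
The n=1 mode grows fastest (−λₙ is largest for n=1) → dominates.
Asymptotic: φ ~ c₁ sin(πx/1.98) e^{7.095t} (exponential growth at rate −λ₁ ≈ 7.095).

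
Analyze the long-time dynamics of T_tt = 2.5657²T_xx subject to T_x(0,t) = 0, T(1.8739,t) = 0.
Long-time behavior: T oscillates (no decay). Energy is conserved; the solution oscillates indefinitely as standing waves.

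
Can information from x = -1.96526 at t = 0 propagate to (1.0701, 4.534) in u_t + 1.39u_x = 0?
No. Only data at x = -5.23216 affects (1.0701, 4.534). Advection has one-way propagation along characteristics.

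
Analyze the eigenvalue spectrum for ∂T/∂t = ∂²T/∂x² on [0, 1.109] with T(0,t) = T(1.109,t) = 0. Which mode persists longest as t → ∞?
Eigenvalues: λₙ = n²π²/1.109².
First three modes:
  n=1: λ₁ = π²/1.109² ≈ 8.025
  n=2: λ₂ = 4π²/1.109² ≈ 32.099 (4× faster decay)
  n=3: λ₃ = 9π²/1.109² ≈ 72.224 (9× faster decay)
As t → ∞, higher modes decay exponentially faster. The n=1 mode dominates: T ~ c₁ sin(πx/1.109) e^{-λ₁t}.
Decay rate: λ₁ = π²/1.109² ≈ 8.025.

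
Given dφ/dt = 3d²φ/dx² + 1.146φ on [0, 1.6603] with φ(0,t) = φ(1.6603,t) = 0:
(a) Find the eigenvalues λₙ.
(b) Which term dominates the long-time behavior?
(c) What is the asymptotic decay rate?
Eigenvalues: λₙ = 3n²π²/1.6603² - 1.146.
First three modes:
  n=1: λ₁ = 3π²/1.6603² - 1.146 ≈ 9.595
  n=2: λ₂ = 12π²/1.6603² - 1.146 ≈ 41.818
  n=3: λ₃ = 27π²/1.6603² - 1.146 ≈ 95.524
Since 3π²/1.6603² ≈ 10.741 > 1.146, all λₙ > 0.
The n=1 mode decays slowest → dominates as t → ∞.
Asymptotic: φ ~ c₁ sin(πx/1.6603) e^{-λ₁t} with decay rate λ₁ ≈ 9.595.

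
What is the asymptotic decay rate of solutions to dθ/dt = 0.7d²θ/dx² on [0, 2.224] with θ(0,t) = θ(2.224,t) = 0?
Eigenvalues: λₙ = 0.7n²π²/2.224².
First three modes:
  n=1: λ₁ = 0.7π²/2.224² ≈ 1.397
  n=2: λ₂ = 2.8π²/2.224² ≈ 5.587 (4× faster decay)
  n=3: λ₃ = 6.3π²/2.224² ≈ 12.571 (9× faster decay)
As t → ∞, higher modes decay exponentially faster. The n=1 mode dominates: θ ~ c₁ sin(πx/2.224) e^{-λ₁t}.
Decay rate: λ₁ = 0.7π²/2.224² ≈ 1.397.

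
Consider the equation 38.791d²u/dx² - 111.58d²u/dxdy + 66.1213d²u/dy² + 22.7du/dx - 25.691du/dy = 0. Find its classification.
Hyperbolic. (A = 38.791, B = -111.58, C = 66.1213 gives B² - 4AC = 2190.4510068.)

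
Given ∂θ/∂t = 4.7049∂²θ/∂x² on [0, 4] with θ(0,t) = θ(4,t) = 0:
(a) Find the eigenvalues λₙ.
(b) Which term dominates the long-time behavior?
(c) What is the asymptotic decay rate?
Eigenvalues: λₙ = 4.7049n²π²/4².
First three modes:
  n=1: λ₁ = 4.7049π²/4² ≈ 2.902
  n=2: λ₂ = 18.8196π²/4² ≈ 11.609 (4× faster decay)
  n=3: λ₃ = 42.3441π²/4² ≈ 26.12 (9× faster decay)
As t → ∞, higher modes decay exponentially faster. The n=1 mode dominates: θ ~ c₁ sin(πx/4) e^{-λ₁t}.
Decay rate: λ₁ = 4.7049π²/4² ≈ 2.902.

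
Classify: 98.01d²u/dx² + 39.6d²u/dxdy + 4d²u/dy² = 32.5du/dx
Rewriting in standard form: 98.01d²u/dx² + 39.6d²u/dxdy + 4d²u/dy² - 32.5du/dx = 0. Parabolic (discriminant = 0).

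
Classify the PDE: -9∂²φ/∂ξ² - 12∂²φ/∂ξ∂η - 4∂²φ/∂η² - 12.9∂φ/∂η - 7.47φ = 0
A = -9, B = -12, C = -4. Discriminant B² - 4AC = 0. Since 0 = 0, parabolic.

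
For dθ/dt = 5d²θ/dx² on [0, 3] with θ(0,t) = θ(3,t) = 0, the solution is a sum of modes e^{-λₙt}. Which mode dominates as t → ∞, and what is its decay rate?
Eigenvalues: λₙ = 5n²π²/3².
First three modes:
  n=1: λ₁ = 5π²/3² ≈ 5.483
  n=2: λ₂ = 20π²/3² ≈ 21.932 (4× faster decay)
  n=3: λ₃ = 45π²/3² ≈ 49.348 (9× faster decay)
As t → ∞, higher modes decay exponentially faster. The n=1 mode dominates: θ ~ c₁ sin(πx/3) e^{-λ₁t}.
Decay rate: λ₁ = 5π²/3² ≈ 5.483.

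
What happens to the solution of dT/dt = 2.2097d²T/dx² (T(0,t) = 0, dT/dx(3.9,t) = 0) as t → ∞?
T → 0. Heat escapes through the Dirichlet boundary.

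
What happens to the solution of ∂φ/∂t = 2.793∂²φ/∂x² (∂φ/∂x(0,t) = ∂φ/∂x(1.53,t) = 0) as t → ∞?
φ → constant (steady state). Heat is conserved (no flux at boundaries); solution approaches the spatial average.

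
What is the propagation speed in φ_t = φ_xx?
Infinite. The heat equation is parabolic, not hyperbolic, so disturbances propagate instantly.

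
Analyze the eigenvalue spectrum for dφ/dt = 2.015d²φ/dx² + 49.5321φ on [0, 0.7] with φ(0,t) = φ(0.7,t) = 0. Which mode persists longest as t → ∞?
Eigenvalues: λₙ = 2.015n²π²/0.7² - 49.5321.
First three modes:
  n=1: λ₁ = 2.015π²/0.7² - 49.5321 ≈ -8.946
  n=2: λ₂ = 8.06π²/0.7² - 49.5321 ≈ 112.813
  n=3: λ₃ = 18.135π²/0.7² - 49.5321 ≈ 315.744
Since 2.015π²/0.7² ≈ 40.586 < 49.5321, λ₁ < 0.
The n=1 mode grows fastest (−λₙ is largest for n=1) → dominates.
Asymptotic: φ ~ c₁ sin(πx/0.7) e^{8.946t} (exponential growth at rate −λ₁ ≈ 8.946).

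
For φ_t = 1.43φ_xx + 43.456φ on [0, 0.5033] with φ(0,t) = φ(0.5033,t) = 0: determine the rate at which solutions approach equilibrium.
Eigenvalues: λₙ = 1.43n²π²/0.5033² - 43.456.
First three modes:
  n=1: λ₁ = 1.43π²/0.5033² - 43.456 ≈ 12.26
  n=2: λ₂ = 5.72π²/0.5033² - 43.456 ≈ 179.409
  n=3: λ₃ = 12.87π²/0.5033² - 43.456 ≈ 457.99
Since 1.43π²/0.5033² ≈ 55.716 > 43.456, all λₙ > 0.
The n=1 mode decays slowest → dominates as t → ∞.
Asymptotic: φ ~ c₁ sin(πx/0.5033) e^{-λ₁t} with decay rate λ₁ ≈ 12.26.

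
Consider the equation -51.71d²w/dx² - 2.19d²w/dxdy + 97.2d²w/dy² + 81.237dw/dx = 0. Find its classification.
Hyperbolic. (A = -51.71, B = -2.19, C = 97.2 gives B² - 4AC = 20109.6441.)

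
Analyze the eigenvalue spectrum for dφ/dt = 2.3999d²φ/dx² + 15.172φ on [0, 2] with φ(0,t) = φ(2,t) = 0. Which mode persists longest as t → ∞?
Eigenvalues: λₙ = 2.3999n²π²/2² - 15.172.
First three modes:
  n=1: λ₁ = 2.3999π²/2² - 15.172 ≈ -9.25
  n=2: λ₂ = 9.5996π²/2² - 15.172 ≈ 8.514
  n=3: λ₃ = 21.5991π²/2² - 15.172 ≈ 38.122
Since 2.3999π²/2² ≈ 5.922 < 15.172, λ₁ < 0.
The n=1 mode grows fastest (−λₙ is largest for n=1) → dominates.
Asymptotic: φ ~ c₁ sin(πx/2) e^{9.25t} (exponential growth at rate −λ₁ ≈ 9.25).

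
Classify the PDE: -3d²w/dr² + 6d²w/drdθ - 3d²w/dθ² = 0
A = -3, B = 6, C = -3. Discriminant B² - 4AC = 0. Since 0 = 0, parabolic.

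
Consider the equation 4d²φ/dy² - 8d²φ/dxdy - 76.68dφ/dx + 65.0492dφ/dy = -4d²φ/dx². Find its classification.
Rewriting in standard form: 4d²φ/dx² - 8d²φ/dxdy + 4d²φ/dy² - 76.68dφ/dx + 65.0492dφ/dy = 0. Parabolic. (A = 4, B = -8, C = 4 gives B² - 4AC = 0.)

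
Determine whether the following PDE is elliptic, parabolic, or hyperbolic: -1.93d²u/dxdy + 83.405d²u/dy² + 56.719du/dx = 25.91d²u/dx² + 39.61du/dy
Rewriting in standard form: -25.91d²u/dx² - 1.93d²u/dxdy + 83.405d²u/dy² + 56.719du/dx - 39.61du/dy = 0. Coefficients: A = -25.91, B = -1.93, C = 83.405. B² - 4AC = 8647.8191, which is positive, so the equation is hyperbolic.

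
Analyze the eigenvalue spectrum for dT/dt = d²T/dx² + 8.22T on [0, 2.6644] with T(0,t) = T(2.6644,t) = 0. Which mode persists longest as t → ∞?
Eigenvalues: λₙ = n²π²/2.6644² - 8.22.
First three modes:
  n=1: λ₁ = π²/2.6644² - 8.22 ≈ -6.83
  n=2: λ₂ = 4π²/2.6644² - 8.22 ≈ -2.659
  n=3: λ₃ = 9π²/2.6644² - 8.22 ≈ 4.292
Since π²/2.6644² ≈ 1.39 < 8.22, λ₁ < 0.
The n=1 mode grows fastest (−λₙ is largest for n=1) → dominates.
Asymptotic: T ~ c₁ sin(πx/2.6644) e^{6.83t} (exponential growth at rate −λ₁ ≈ 6.83).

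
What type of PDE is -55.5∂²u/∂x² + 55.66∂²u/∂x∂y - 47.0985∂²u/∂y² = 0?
With A = -55.5, B = 55.66, C = -47.0985, the discriminant is -7357.8314. This is an elliptic PDE.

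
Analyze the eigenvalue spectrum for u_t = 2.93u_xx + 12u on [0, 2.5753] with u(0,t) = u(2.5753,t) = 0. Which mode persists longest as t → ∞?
Eigenvalues: λₙ = 2.93n²π²/2.5753² - 12.
First three modes:
  n=1: λ₁ = 2.93π²/2.5753² - 12 ≈ -7.64
  n=2: λ₂ = 11.72π²/2.5753² - 12 ≈ 5.441
  n=3: λ₃ = 26.37π²/2.5753² - 12 ≈ 27.242
Since 2.93π²/2.5753² ≈ 4.36 < 12, λ₁ < 0.
The n=1 mode grows fastest (−λₙ is largest for n=1) → dominates.
Asymptotic: u ~ c₁ sin(πx/2.5753) e^{7.64t} (exponential growth at rate −λ₁ ≈ 7.64).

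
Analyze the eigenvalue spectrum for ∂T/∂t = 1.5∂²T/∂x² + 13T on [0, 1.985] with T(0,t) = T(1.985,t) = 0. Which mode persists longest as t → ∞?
Eigenvalues: λₙ = 1.5n²π²/1.985² - 13.
First three modes:
  n=1: λ₁ = 1.5π²/1.985² - 13 ≈ -9.243
  n=2: λ₂ = 6π²/1.985² - 13 ≈ 2.029
  n=3: λ₃ = 13.5π²/1.985² - 13 ≈ 20.815
Since 1.5π²/1.985² ≈ 3.757 < 13, λ₁ < 0.
The n=1 mode grows fastest (−λₙ is largest for n=1) → dominates.
Asymptotic: T ~ c₁ sin(πx/1.985) e^{9.243t} (exponential growth at rate −λ₁ ≈ 9.243).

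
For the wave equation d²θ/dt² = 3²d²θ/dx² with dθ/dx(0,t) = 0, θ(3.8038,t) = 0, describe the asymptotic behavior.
θ oscillates (no decay). Energy is conserved; the solution oscillates indefinitely as standing waves.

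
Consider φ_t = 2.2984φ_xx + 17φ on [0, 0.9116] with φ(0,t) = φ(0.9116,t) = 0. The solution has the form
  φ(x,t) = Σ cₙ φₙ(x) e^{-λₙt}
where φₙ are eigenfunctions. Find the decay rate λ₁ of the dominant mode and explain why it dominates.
Eigenvalues: λₙ = 2.2984n²π²/0.9116² - 17.
First three modes:
  n=1: λ₁ = 2.2984π²/0.9116² - 17 ≈ 10.297
  n=2: λ₂ = 9.1936π²/0.9116² - 17 ≈ 92.188
  n=3: λ₃ = 20.6856π²/0.9116² - 17 ≈ 228.674
Since 2.2984π²/0.9116² ≈ 27.297 > 17, all λₙ > 0.
The n=1 mode decays slowest → dominates as t → ∞.
Asymptotic: φ ~ c₁ sin(πx/0.9116) e^{-λ₁t} with decay rate λ₁ ≈ 10.297.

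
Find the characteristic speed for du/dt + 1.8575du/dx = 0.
Speed = 1.8575. Information travels along x - 1.8575t = const (rightward).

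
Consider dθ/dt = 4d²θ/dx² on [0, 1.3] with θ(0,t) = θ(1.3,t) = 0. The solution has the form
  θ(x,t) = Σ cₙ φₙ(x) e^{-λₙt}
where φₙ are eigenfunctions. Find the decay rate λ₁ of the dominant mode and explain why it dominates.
Eigenvalues: λₙ = 4n²π²/1.3².
First three modes:
  n=1: λ₁ = 4π²/1.3² ≈ 23.36
  n=2: λ₂ = 16π²/1.3² ≈ 93.44 (4× faster decay)
  n=3: λ₃ = 36π²/1.3² ≈ 210.24 (9× faster decay)
As t → ∞, higher modes decay exponentially faster. The n=1 mode dominates: θ ~ c₁ sin(πx/1.3) e^{-λ₁t}.
Decay rate: λ₁ = 4π²/1.3² ≈ 23.36.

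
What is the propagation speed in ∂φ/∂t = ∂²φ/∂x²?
Infinite. The heat equation is parabolic, not hyperbolic, so disturbances propagate instantly.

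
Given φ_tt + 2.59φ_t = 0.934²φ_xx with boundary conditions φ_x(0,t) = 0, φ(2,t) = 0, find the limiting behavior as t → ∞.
φ → 0. Damping (γ=2.59) dissipates energy; oscillations decay exponentially.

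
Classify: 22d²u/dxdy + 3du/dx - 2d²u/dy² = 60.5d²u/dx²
Rewriting in standard form: -60.5d²u/dx² + 22d²u/dxdy - 2d²u/dy² + 3du/dx = 0. Parabolic (discriminant = 0).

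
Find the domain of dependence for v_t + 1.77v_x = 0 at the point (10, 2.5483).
A single point: x = 5.489509. The characteristic through (10, 2.5483) is x - 1.77t = const, so x = 10 - 1.77·2.5483 = 5.489509.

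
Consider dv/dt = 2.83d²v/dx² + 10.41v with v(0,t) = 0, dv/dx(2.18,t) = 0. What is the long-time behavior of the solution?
As t → ∞, v grows unboundedly. Reaction dominates diffusion (r=10.41 > κπ²/(4L²)≈1.47); solution grows exponentially.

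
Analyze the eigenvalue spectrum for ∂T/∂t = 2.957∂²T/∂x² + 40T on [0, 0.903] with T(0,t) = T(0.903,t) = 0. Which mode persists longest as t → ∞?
Eigenvalues: λₙ = 2.957n²π²/0.903² - 40.
First three modes:
  n=1: λ₁ = 2.957π²/0.903² - 40 ≈ -4.209
  n=2: λ₂ = 11.828π²/0.903² - 40 ≈ 103.165
  n=3: λ₃ = 26.613π²/0.903² - 40 ≈ 282.12
Since 2.957π²/0.903² ≈ 35.791 < 40, λ₁ < 0.
The n=1 mode grows fastest (−λₙ is largest for n=1) → dominates.
Asymptotic: T ~ c₁ sin(πx/0.903) e^{4.209t} (exponential growth at rate −λ₁ ≈ 4.209).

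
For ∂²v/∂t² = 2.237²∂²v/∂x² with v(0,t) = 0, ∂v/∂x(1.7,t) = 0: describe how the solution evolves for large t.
v oscillates (no decay). Energy is conserved; the solution oscillates indefinitely as standing waves.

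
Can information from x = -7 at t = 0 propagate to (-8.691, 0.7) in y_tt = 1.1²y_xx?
No. The domain of dependence is [-9.461, -7.921], and -7 is outside this interval.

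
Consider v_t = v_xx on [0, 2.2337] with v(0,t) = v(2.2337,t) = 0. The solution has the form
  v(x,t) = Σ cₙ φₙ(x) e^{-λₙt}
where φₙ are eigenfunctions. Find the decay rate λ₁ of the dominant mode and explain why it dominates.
Eigenvalues: λₙ = n²π²/2.2337².
First three modes:
  n=1: λ₁ = π²/2.2337² ≈ 1.978
  n=2: λ₂ = 4π²/2.2337² ≈ 7.912 (4× faster decay)
  n=3: λ₃ = 9π²/2.2337² ≈ 17.803 (9× faster decay)
As t → ∞, higher modes decay exponentially faster. The n=1 mode dominates: v ~ c₁ sin(πx/2.2337) e^{-λ₁t}.
Decay rate: λ₁ = π²/2.2337² ≈ 1.978.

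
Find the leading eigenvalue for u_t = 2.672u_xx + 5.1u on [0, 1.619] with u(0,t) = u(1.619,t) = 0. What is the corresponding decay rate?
Eigenvalues: λₙ = 2.672n²π²/1.619² - 5.1.
First three modes:
  n=1: λ₁ = 2.672π²/1.619² - 5.1 ≈ 4.961
  n=2: λ₂ = 10.688π²/1.619² - 5.1 ≈ 35.144
  n=3: λ₃ = 24.048π²/1.619² - 5.1 ≈ 85.449
Since 2.672π²/1.619² ≈ 10.061 > 5.1, all λₙ > 0.
The n=1 mode decays slowest → dominates as t → ∞.
Asymptotic: u ~ c₁ sin(πx/1.619) e^{-λ₁t} with decay rate λ₁ ≈ 4.961.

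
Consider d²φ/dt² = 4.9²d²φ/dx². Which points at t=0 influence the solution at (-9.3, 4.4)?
Domain of dependence: [-30.86, 12.26]. Signals travel at speed 4.9, so data within |x - -9.3| ≤ 4.9·4.4 = 21.56 can reach the point.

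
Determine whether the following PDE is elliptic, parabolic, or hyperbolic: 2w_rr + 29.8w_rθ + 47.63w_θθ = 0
Coefficients: A = 2, B = 29.8, C = 47.63. B² - 4AC = 507, which is positive, so the equation is hyperbolic.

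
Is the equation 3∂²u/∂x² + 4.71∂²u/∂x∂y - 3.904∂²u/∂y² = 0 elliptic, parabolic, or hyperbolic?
Computing B² - 4AC with A = 3, B = 4.71, C = -3.904: discriminant = 69.0321 (positive). Answer: hyperbolic.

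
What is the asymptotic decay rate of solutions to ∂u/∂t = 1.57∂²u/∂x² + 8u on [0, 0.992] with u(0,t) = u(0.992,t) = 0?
Eigenvalues: λₙ = 1.57n²π²/0.992² - 8.
First three modes:
  n=1: λ₁ = 1.57π²/0.992² - 8 ≈ 7.746
  n=2: λ₂ = 6.28π²/0.992² - 8 ≈ 54.985
  n=3: λ₃ = 14.13π²/0.992² - 8 ≈ 133.716
Since 1.57π²/0.992² ≈ 15.746 > 8, all λₙ > 0.
The n=1 mode decays slowest → dominates as t → ∞.
Asymptotic: u ~ c₁ sin(πx/0.992) e^{-λ₁t} with decay rate λ₁ ≈ 7.746.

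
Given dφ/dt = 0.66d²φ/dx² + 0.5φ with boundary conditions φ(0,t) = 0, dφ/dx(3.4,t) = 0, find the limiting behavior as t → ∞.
φ grows unboundedly. Reaction dominates diffusion (r=0.5 > κπ²/(4L²)≈0.14); solution grows exponentially.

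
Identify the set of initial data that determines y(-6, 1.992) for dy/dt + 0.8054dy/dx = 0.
A single point: x = -7.6043568. The characteristic through (-6, 1.992) is x - 0.8054t = const, so x = -6 - 0.8054·1.992 = -7.6043568.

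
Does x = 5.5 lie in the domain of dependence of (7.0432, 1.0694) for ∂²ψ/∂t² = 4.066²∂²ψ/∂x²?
Yes. The domain of dependence is [2.6950196, 11.3913804], and 5.5 ∈ [2.6950196, 11.3913804].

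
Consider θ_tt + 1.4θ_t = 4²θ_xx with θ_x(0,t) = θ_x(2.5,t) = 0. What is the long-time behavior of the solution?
As t → ∞, θ → constant (steady state). Damping (γ=1.4) dissipates the nonconstant modes; with Neumann BCs the spatial average obeys M''+γM'=0 and tends to a finite limit.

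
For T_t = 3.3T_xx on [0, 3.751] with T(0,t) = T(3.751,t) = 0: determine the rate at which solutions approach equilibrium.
Eigenvalues: λₙ = 3.3n²π²/3.751².
First three modes:
  n=1: λ₁ = 3.3π²/3.751² ≈ 2.315
  n=2: λ₂ = 13.2π²/3.751² ≈ 9.259 (4× faster decay)
  n=3: λ₃ = 29.7π²/3.751² ≈ 20.833 (9× faster decay)
As t → ∞, higher modes decay exponentially faster. The n=1 mode dominates: T ~ c₁ sin(πx/3.751) e^{-λ₁t}.
Decay rate: λ₁ = 3.3π²/3.751² ≈ 2.315.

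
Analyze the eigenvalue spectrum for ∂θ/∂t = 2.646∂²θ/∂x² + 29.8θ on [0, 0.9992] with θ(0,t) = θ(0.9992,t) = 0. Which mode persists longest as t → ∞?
Eigenvalues: λₙ = 2.646n²π²/0.9992² - 29.8.
First three modes:
  n=1: λ₁ = 2.646π²/0.9992² - 29.8 ≈ -3.643
  n=2: λ₂ = 10.584π²/0.9992² - 29.8 ≈ 74.827
  n=3: λ₃ = 23.814π²/0.9992² - 29.8 ≈ 205.611
Since 2.646π²/0.9992² ≈ 26.157 < 29.8, λ₁ < 0.
The n=1 mode grows fastest (−λₙ is largest for n=1) → dominates.
Asymptotic: θ ~ c₁ sin(πx/0.9992) e^{3.643t} (exponential growth at rate −λ₁ ≈ 3.643).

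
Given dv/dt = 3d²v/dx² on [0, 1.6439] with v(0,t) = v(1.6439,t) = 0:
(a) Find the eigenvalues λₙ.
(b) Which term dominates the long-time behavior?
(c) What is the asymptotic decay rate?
Eigenvalues: λₙ = 3n²π²/1.6439².
First three modes:
  n=1: λ₁ = 3π²/1.6439² ≈ 10.956
  n=2: λ₂ = 12π²/1.6439² ≈ 43.826 (4× faster decay)
  n=3: λ₃ = 27π²/1.6439² ≈ 98.608 (9× faster decay)
As t → ∞, higher modes decay exponentially faster. The n=1 mode dominates: v ~ c₁ sin(πx/1.6439) e^{-λ₁t}.
Decay rate: λ₁ = 3π²/1.6439² ≈ 10.956.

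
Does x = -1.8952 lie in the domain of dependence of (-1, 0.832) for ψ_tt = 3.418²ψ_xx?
Yes. The domain of dependence is [-3.843776, 1.843776], and -1.8952 ∈ [-3.843776, 1.843776].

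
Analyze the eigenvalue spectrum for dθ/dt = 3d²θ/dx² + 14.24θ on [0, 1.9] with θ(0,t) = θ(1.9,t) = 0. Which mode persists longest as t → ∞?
Eigenvalues: λₙ = 3n²π²/1.9² - 14.24.
First three modes:
  n=1: λ₁ = 3π²/1.9² - 14.24 ≈ -6.038
  n=2: λ₂ = 12π²/1.9² - 14.24 ≈ 18.568
  n=3: λ₃ = 27π²/1.9² - 14.24 ≈ 59.577
Since 3π²/1.9² ≈ 8.202 < 14.24, λ₁ < 0.
The n=1 mode grows fastest (−λₙ is largest for n=1) → dominates.
Asymptotic: θ ~ c₁ sin(πx/1.9) e^{6.038t} (exponential growth at rate −λ₁ ≈ 6.038).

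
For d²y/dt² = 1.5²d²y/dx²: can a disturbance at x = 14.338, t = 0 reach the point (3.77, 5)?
No. The domain of dependence is [-3.73, 11.27], and 14.338 is outside this interval.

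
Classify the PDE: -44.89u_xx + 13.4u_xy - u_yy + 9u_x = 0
A = -44.89, B = 13.4, C = -1. Discriminant B² - 4AC = 0. Since 0 = 0, parabolic.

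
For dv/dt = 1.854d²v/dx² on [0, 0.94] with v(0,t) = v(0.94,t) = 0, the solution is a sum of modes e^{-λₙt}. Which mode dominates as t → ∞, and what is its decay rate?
Eigenvalues: λₙ = 1.854n²π²/0.94².
First three modes:
  n=1: λ₁ = 1.854π²/0.94² ≈ 20.709
  n=2: λ₂ = 7.416π²/0.94² ≈ 82.835 (4× faster decay)
  n=3: λ₃ = 16.686π²/0.94² ≈ 186.379 (9× faster decay)
As t → ∞, higher modes decay exponentially faster. The n=1 mode dominates: v ~ c₁ sin(πx/0.94) e^{-λ₁t}.
Decay rate: λ₁ = 1.854π²/0.94² ≈ 20.709.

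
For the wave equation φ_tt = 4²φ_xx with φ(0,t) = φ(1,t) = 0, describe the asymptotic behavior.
φ oscillates (no decay). Energy is conserved; the solution oscillates indefinitely as standing waves.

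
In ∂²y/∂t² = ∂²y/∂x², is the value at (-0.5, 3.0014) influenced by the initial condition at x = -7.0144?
No. The domain of dependence is [-3.5014, 2.5014], and -7.0144 is outside this interval.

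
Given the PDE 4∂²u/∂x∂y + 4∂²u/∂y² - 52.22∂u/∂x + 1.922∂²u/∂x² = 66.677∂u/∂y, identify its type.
Rewriting in standard form: 1.922∂²u/∂x² + 4∂²u/∂x∂y + 4∂²u/∂y² - 52.22∂u/∂x - 66.677∂u/∂y = 0. The second-order coefficients are A = 1.922, B = 4, C = 4. Since B² - 4AC = -14.752 < 0, this is an elliptic PDE.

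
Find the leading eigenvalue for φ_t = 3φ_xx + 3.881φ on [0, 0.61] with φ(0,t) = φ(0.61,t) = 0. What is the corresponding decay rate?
Eigenvalues: λₙ = 3n²π²/0.61² - 3.881.
First three modes:
  n=1: λ₁ = 3π²/0.61² - 3.881 ≈ 75.691
  n=2: λ₂ = 12π²/0.61² - 3.881 ≈ 314.408
  n=3: λ₃ = 27π²/0.61² - 3.881 ≈ 712.269
Since 3π²/0.61² ≈ 79.572 > 3.881, all λₙ > 0.
The n=1 mode decays slowest → dominates as t → ∞.
Asymptotic: φ ~ c₁ sin(πx/0.61) e^{-λ₁t} with decay rate λ₁ ≈ 75.691.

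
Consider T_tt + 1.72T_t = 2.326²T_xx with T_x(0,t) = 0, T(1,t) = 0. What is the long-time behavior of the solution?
As t → ∞, T → 0. Damping (γ=1.72) dissipates energy; oscillations decay exponentially.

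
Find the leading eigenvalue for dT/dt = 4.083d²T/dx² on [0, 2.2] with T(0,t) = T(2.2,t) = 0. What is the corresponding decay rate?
Eigenvalues: λₙ = 4.083n²π²/2.2².
First three modes:
  n=1: λ₁ = 4.083π²/2.2² ≈ 8.326
  n=2: λ₂ = 16.332π²/2.2² ≈ 33.304 (4× faster decay)
  n=3: λ₃ = 36.747π²/2.2² ≈ 74.934 (9× faster decay)
As t → ∞, higher modes decay exponentially faster. The n=1 mode dominates: T ~ c₁ sin(πx/2.2) e^{-λ₁t}.
Decay rate: λ₁ = 4.083π²/2.2² ≈ 8.326.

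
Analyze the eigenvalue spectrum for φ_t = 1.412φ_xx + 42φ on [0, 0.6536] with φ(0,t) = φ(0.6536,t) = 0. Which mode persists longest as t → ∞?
Eigenvalues: λₙ = 1.412n²π²/0.6536² - 42.
First three modes:
  n=1: λ₁ = 1.412π²/0.6536² - 42 ≈ -9.378
  n=2: λ₂ = 5.648π²/0.6536² - 42 ≈ 88.488
  n=3: λ₃ = 12.708π²/0.6536² - 42 ≈ 251.598
Since 1.412π²/0.6536² ≈ 32.622 < 42, λ₁ < 0.
The n=1 mode grows fastest (−λₙ is largest for n=1) → dominates.
Asymptotic: φ ~ c₁ sin(πx/0.6536) e^{9.378t} (exponential growth at rate −λ₁ ≈ 9.378).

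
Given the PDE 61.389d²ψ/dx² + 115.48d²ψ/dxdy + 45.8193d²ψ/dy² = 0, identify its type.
The second-order coefficients are A = 61.389, B = 115.48, C = 45.8193. Since B² - 4AC = 2084.4263692 > 0, this is a hyperbolic PDE.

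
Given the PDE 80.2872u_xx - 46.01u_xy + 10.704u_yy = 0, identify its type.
The second-order coefficients are A = 80.2872, B = -46.01, C = 10.704. Since B² - 4AC = -1320.6566552 < 0, this is an elliptic PDE.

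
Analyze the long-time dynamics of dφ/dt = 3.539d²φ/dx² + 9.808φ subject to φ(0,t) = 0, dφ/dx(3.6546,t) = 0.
Long-time behavior: φ grows unboundedly. Reaction dominates diffusion (r=9.808 > κπ²/(4L²)≈0.65); solution grows exponentially.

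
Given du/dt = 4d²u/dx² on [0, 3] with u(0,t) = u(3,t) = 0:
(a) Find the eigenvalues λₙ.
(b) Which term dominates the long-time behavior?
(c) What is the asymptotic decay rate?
Eigenvalues: λₙ = 4n²π²/3².
First three modes:
  n=1: λ₁ = 4π²/3² ≈ 4.386
  n=2: λ₂ = 16π²/3² ≈ 17.546 (4× faster decay)
  n=3: λ₃ = 36π²/3² ≈ 39.478 (9× faster decay)
As t → ∞, higher modes decay exponentially faster. The n=1 mode dominates: u ~ c₁ sin(πx/3) e^{-λ₁t}.
Decay rate: λ₁ = 4π²/3² ≈ 4.386.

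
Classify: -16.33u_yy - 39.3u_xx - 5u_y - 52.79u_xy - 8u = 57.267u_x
Rewriting in standard form: -39.3u_xx - 52.79u_xy - 16.33u_yy - 57.267u_x - 5u_y - 8u = 0. Hyperbolic (discriminant = 219.7081).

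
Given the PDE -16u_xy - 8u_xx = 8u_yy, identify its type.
Rewriting in standard form: -8u_xx - 16u_xy - 8u_yy = 0. The second-order coefficients are A = -8, B = -16, C = -8. Since B² - 4AC = 0 = 0, this is a parabolic PDE.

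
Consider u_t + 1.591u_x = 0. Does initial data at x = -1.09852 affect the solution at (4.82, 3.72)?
Yes. The characteristic through (4.82, 3.72) passes through x = -1.09852.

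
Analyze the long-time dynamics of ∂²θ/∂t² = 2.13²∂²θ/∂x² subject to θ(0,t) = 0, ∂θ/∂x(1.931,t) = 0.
Long-time behavior: θ oscillates (no decay). Energy is conserved; the solution oscillates indefinitely as standing waves.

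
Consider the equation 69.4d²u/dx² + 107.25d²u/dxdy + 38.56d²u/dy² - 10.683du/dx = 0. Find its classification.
Hyperbolic. (A = 69.4, B = 107.25, C = 38.56 gives B² - 4AC = 798.3065.)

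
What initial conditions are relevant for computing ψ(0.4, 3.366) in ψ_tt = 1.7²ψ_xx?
Domain of dependence: [-5.3222, 6.1222]. Signals travel at speed 1.7, so data within |x - 0.4| ≤ 1.7·3.366 = 5.7222 can reach the point.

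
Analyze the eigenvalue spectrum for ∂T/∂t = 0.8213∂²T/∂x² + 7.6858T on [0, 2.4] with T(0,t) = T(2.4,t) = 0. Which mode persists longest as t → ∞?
Eigenvalues: λₙ = 0.8213n²π²/2.4² - 7.6858.
First three modes:
  n=1: λ₁ = 0.8213π²/2.4² - 7.6858 ≈ -6.279
  n=2: λ₂ = 3.2852π²/2.4² - 7.6858 ≈ -2.057
  n=3: λ₃ = 7.3917π²/2.4² - 7.6858 ≈ 4.98
Since 0.8213π²/2.4² ≈ 1.407 < 7.6858, λ₁ < 0.
The n=1 mode grows fastest (−λₙ is largest for n=1) → dominates.
Asymptotic: T ~ c₁ sin(πx/2.4) e^{6.279t} (exponential growth at rate −λ₁ ≈ 6.279).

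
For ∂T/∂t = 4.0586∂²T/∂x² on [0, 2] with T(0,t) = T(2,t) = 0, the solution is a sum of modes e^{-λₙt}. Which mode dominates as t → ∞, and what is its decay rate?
Eigenvalues: λₙ = 4.0586n²π²/2².
First three modes:
  n=1: λ₁ = 4.0586π²/2² ≈ 10.014
  n=2: λ₂ = 16.2344π²/2² ≈ 40.057 (4× faster decay)
  n=3: λ₃ = 36.5274π²/2² ≈ 90.128 (9× faster decay)
As t → ∞, higher modes decay exponentially faster. The n=1 mode dominates: T ~ c₁ sin(πx/2) e^{-λ₁t}.
Decay rate: λ₁ = 4.0586π²/2² ≈ 10.014.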